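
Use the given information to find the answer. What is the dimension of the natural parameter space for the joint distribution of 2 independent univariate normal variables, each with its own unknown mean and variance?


Exponential family dimension calculation:
Each univariate normal has two natural parameters (mu/sigma^2 and -1/(2 sigma^2)).
With 2 independent components, dim = 2 * 2 = 4.

4


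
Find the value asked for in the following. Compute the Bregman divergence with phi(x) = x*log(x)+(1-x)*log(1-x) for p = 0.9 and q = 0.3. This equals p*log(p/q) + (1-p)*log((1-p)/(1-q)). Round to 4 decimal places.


Bregman divergence with negative entropy generator:
D = p*log(p/q) + (1-p)*log((1-p)/(1-q)).
p = 0.9, q = 0.3.
p*log(p/q) = 0.9*log(0.9/0.3) = 0.988751.
(1-p)*log((1-p)/(1-q)) = 0.1*log(0.1/0.7) = -0.194591.
D = 0.988751 + -0.194591 = 0.7942

0.7942


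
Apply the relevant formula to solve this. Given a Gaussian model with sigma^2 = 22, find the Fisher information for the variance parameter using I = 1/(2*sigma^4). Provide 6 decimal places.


Fisher information for variance: I(sigma^2) = 1/(2*sigma^4).
sigma^2 = 22, so sigma^4 = 484.
I = 1/(2*484) = 1/968 = 0.001033

0.001033


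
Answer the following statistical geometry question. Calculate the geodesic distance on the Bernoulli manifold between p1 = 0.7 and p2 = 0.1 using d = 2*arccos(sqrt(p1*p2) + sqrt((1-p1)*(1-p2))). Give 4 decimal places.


Geodesic distance on Bernoulli manifold:
d(p1,p2) = 2*arccos(sqrt(p1*p2) + sqrt((1-p1)*(1-p2))).
sqrt(p1*p2) = sqrt(0.7*0.1) = 0.264575.
sqrt((1-p1)*(1-p2)) = sqrt(0.3*0.9) = 0.519615.
arg = 0.264575 + 0.519615 = 0.78419.
d = 2*arccos(0.78419) = 1.3388

1.3388


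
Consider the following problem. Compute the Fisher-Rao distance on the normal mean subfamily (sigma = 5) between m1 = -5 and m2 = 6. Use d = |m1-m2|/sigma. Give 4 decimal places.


On the fixed-variance normal subfamily, geodesic distance = |m1-m2|/sigma.
|-5 - 6| = 11.
sigma = 5.
d = 11/5 = 2.2000

2.2000


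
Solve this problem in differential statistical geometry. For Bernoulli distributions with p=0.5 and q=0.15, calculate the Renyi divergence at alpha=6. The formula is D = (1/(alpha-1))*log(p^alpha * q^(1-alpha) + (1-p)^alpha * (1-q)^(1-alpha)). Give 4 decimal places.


Renyi divergence of order alpha between Bernoulli distributions:
D = (1/(alpha-1))*log(p^alpha * q^(1-alpha) + (1-p)^alpha * (1-q)^(1-alpha)).
alpha = 6, p = 0.5, q = 0.15.
p^alpha * q^(1-alpha) = 0.5^6 * 0.15^-5 = 205.761317.
(1-p)^alpha * (1-q)^(1-alpha) = 0.5^6 * 0.85^-5 = 0.035215.
sum = 205.761317 + 0.035215 = 205.796532.
D = (1/5)*log(205.796532) = 1.0654

1.0654


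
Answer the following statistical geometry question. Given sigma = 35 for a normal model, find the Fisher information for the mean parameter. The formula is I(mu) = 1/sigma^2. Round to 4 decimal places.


The Fisher information for the mean of a normal distribution is I(mu) = 1/sigma^2.
sigma = 35, so sigma^2 = 1225.
I(mu) = 1/1225 = 0.0008

0.0008


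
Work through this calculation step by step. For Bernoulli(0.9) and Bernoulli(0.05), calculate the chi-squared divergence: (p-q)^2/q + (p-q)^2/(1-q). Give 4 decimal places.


Chi-squared divergence between Bernoulli distributions:
chi^2 = (p-q)^2/q + (p-q)^2/(1-q).
p = 0.9, q = 0.05, p-q = 0.85.
(p-q)^2 = 0.7225.
term1 = 0.7225/0.05 = 14.45.
term2 = 0.7225/0.95 = 0.760526.
chi^2 = 14.45 + 0.760526 = 15.2105

15.2105


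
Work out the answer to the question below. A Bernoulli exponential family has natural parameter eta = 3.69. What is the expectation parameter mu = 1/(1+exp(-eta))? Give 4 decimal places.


Dual coordinate (expectation parameter) for Bernoulli:
mu = 1/(1+exp(-eta)).
eta = 3.69.
exp(-eta) = exp(-3.69) = 0.024972.
mu = 1/(1+0.024972) = 0.9756

0.9756


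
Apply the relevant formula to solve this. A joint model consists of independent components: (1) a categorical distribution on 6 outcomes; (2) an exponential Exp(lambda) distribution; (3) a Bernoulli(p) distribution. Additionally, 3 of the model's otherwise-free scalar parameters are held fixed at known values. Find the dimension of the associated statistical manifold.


The dimension of a statistical manifold equals the number of free
(independent) real parameters of the model. For a product of independent
blocks the parameter counts add.
- categorical on 6 outcomes (probabilities sum to 1): 6-1 = 5.
- exponential (lambda): 1.
- Bernoulli (p): 1.
Total = 5 + 1 + 1 = 7.
3 parameter(s) fixed at known values: 7 - 3 = 4.
Dimension = 4

4


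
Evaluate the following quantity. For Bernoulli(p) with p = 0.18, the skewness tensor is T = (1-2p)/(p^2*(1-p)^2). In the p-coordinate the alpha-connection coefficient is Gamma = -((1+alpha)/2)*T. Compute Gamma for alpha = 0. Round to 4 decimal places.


Skewness (Amari-Chentsov) tensor: T = (1-2p)/(p^2*(1-p)^2).
p = 0.18, 1-2p = 0.64, p^2 = 0.0324, (1-p)^2 = 0.6724.
T = 0.64/(0.0324 * 0.6724) = 29.376988.
In the p-coordinate, Gamma^(alpha) = Gamma^(0) - (alpha/2)*T with Gamma^(0) = (1/2)*g'(p) = -T/2,
so Gamma^(alpha) = -((1+alpha)/2)*T.
alpha = 0, -(1+alpha)/2 = -0.5.
Gamma = -0.5 * 29.376988 = -14.6885

-14.6885


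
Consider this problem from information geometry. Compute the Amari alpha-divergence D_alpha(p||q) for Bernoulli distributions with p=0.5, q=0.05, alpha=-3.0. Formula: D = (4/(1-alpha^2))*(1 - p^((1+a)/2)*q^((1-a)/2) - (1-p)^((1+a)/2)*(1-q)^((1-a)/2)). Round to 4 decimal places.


Amari alpha-divergence:
D = (4/(1-alpha^2))*(1 - p^((1+a)/2)*q^((1-a)/2) - (1-p)^((1+a)/2)*(1-q)^((1-a)/2)).
alpha = -3.0, p = 0.5, q = 0.05.
e1 = (1+alpha)/2 = -1.0, e2 = (1-alpha)/2 = 2.0.
t1 = p^e1 * q^e2 = 0.5^-1.0 * 0.05^2.0 = 0.005.
t2 = (1-p)^e1 * (1-q)^e2 = 0.5^-1.0 * 0.95^2.0 = 1.805.
4/(1-alpha^2) = -0.5.
D = -0.5*(1 - 0.005 - 1.805) = 0.4050

0.4050


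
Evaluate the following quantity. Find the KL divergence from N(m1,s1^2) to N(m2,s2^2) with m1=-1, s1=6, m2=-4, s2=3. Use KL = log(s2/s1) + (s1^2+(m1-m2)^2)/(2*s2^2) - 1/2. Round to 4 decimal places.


KL divergence between normal distributions:
KL = log(s2/s1) + (s1^2 + (m1-m2)^2)/(2*s2^2) - 1/2.
log(3/6) = -0.693147.
(6^2 + (-1--4)^2)/(2*3^2) = (36 + 9)/18 = 2.5.
KL = -0.693147 + 2.5 - 0.5 = 1.3069

1.3069


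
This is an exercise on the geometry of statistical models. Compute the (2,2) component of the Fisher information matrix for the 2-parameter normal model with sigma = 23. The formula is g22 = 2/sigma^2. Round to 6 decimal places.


For the 2-parameter normal family, the Fisher metric has:
  g11 = 1/sigma^2, g22 = 2/sigma^2.
sigma = 23, sigma^2 = 529.
g22 = 0.003781

0.003781


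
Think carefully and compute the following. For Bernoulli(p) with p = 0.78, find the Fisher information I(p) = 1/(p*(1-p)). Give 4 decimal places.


For Bernoulli(p), Fisher information is I(p) = 1/(p*(1-p)).
p = 0.78, 1-p = 0.22.
p*(1-p) = 0.1716.
I(p) = 1/0.1716 = 5.8275

5.8275


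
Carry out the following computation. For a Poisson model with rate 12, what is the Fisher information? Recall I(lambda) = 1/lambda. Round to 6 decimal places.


Fisher information for Poisson: I(lambda) = 1/lambda.
lambda = 12.
I(lambda) = 1/12 = 0.083333

0.083333


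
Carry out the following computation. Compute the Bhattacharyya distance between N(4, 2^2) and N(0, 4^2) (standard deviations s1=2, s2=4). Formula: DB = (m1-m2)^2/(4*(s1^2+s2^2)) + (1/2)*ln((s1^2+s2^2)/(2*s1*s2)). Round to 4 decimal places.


Bhattacharyya distance between two Gaussians:
DB = (m1-m2)^2/(4*(s1^2+s2^2)) + (1/2)*ln((s1^2+s2^2)/(2*s1*s2)).
(m1-m2)^2 = (4)^2 = 16.
s1^2+s2^2 = 4 + 16 = 20.
term1 = 16/80 = 0.2.
term2 = 0.5*ln(20/16.0) = 0.111572.
DB = 0.2 + 0.111572 = 0.3116

0.3116


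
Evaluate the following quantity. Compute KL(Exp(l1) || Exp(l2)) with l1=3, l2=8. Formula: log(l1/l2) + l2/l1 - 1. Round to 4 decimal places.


KL divergence for exponential family:
KL = log(l1/l2) + l2/l1 - 1.
log(3/8) = -0.980829.
8/3 = 2.666667.
KL = -0.980829 + 2.666667 - 1 = 0.6858

0.6858


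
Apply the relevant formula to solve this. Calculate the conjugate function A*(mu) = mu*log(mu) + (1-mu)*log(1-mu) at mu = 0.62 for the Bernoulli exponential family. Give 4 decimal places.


Legendre transform for Bernoulli:
A*(mu) = mu*log(mu) + (1-mu)*log(1-mu).
mu = 0.62, 1-mu = 0.38.
mu*log(mu) = 0.62*log(0.62) = -0.296382.
(1-mu)*log(1-mu) = 0.38*log(0.38) = -0.367682.
A* = -0.296382 + -0.367682 = -0.6641

-0.6641


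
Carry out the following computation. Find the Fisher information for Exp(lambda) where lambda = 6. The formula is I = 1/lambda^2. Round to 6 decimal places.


Fisher information for exponential: I(lambda) = 1/lambda^2.
lambda = 6, lambda^2 = 36.
I = 1/36 = 0.027778

0.027778


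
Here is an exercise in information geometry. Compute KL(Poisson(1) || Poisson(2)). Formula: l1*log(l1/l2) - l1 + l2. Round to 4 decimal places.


KL divergence for Poisson:
KL = l1*log(l1/l2) - l1 + l2.
l1 = 1, l2 = 2.
log(1/2) = -0.693147.
l1*log(l1/l2) = 1 * -0.693147 = -0.693147.
KL = -0.693147 - 1 + 2 = 0.3069

0.3069


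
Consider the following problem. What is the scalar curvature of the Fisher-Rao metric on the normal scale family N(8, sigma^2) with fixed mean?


This family has a single free parameter, so its statistical manifold
is 1-dimensional. The Riemann curvature tensor of any 1-dimensional
Riemannian manifold vanishes identically, so R = 0.

0


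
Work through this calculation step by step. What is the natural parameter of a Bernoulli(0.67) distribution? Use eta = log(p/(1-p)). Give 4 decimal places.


Natural parameter for Bernoulli: eta = log(p/(1-p)).
p = 0.67, 1-p = 0.33.
p/(1-p) = 2.030303.
eta = log(2.030303) = 0.7082

0.7082


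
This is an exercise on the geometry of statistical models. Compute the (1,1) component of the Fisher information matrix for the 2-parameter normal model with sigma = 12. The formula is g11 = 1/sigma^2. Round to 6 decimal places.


For the 2-parameter normal family, the Fisher metric has:
  g11 = 1/sigma^2, g22 = 2/sigma^2.
sigma = 12, sigma^2 = 144.
g11 = 0.006944

0.006944


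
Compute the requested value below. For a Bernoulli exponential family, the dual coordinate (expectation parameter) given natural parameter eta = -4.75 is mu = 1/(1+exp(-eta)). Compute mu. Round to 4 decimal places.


Dual coordinate (expectation parameter) for Bernoulli:
mu = 1/(1+exp(-eta)).
eta = -4.75.
exp(-eta) = exp(4.75) = 115.584285.
mu = 1/(1+115.584285) = 0.0086

0.0086


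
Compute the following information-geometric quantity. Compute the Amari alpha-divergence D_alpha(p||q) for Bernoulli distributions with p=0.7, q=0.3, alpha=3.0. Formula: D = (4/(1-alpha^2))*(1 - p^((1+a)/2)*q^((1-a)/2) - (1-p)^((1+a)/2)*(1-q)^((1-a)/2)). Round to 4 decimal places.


Amari alpha-divergence:
D = (4/(1-alpha^2))*(1 - p^((1+a)/2)*q^((1-a)/2) - (1-p)^((1+a)/2)*(1-q)^((1-a)/2)).
alpha = 3.0, p = 0.7, q = 0.3.
e1 = (1+alpha)/2 = 2.0, e2 = (1-alpha)/2 = -1.0.
t1 = p^e1 * q^e2 = 0.7^2.0 * 0.3^-1.0 = 1.633333.
t2 = (1-p)^e1 * (1-q)^e2 = 0.3^2.0 * 0.7^-1.0 = 0.128571.
4/(1-alpha^2) = -0.5.
D = -0.5*(1 - 1.633333 - 0.128571) = 0.3810

0.3810


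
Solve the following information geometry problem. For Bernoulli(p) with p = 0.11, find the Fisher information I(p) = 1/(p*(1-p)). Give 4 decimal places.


For Bernoulli(p), Fisher information is I(p) = 1/(p*(1-p)).
p = 0.11, 1-p = 0.89.
p*(1-p) = 0.0979.
I(p) = 1/0.0979 = 10.2145

10.2145


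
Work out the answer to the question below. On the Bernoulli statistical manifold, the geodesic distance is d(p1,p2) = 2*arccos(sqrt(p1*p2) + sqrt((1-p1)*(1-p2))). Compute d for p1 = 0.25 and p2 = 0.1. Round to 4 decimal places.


Geodesic distance on Bernoulli manifold:
d(p1,p2) = 2*arccos(sqrt(p1*p2) + sqrt((1-p1)*(1-p2))).
sqrt(p1*p2) = sqrt(0.25*0.1) = 0.158114.
sqrt((1-p1)*(1-p2)) = sqrt(0.75*0.9) = 0.821584.
arg = 0.158114 + 0.821584 = 0.979698.
d = 2*arccos(0.979698) = 0.4037

0.4037


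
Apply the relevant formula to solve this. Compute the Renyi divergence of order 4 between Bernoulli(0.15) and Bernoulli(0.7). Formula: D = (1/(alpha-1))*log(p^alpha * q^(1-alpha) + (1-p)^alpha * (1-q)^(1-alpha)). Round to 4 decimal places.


Renyi divergence of order alpha between Bernoulli distributions:
D = (1/(alpha-1))*log(p^alpha * q^(1-alpha) + (1-p)^alpha * (1-q)^(1-alpha)).
alpha = 4, p = 0.15, q = 0.7.
p^alpha * q^(1-alpha) = 0.15^4 * 0.7^-3 = 0.001476.
(1-p)^alpha * (1-q)^(1-alpha) = 0.85^4 * 0.3^-3 = 19.333565.
sum = 0.001476 + 19.333565 = 19.335041.
D = (1/3)*log(19.335041) = 0.9873

0.9873


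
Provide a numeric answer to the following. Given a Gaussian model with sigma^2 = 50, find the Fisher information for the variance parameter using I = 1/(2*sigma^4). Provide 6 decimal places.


Fisher information for variance: I(sigma^2) = 1/(2*sigma^4).
sigma^2 = 50, so sigma^4 = 2500.
I = 1/(2*2500) = 1/5000 = 0.000200

0.000200


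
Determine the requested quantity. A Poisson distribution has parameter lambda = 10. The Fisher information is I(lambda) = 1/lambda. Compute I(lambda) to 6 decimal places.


Fisher information for Poisson: I(lambda) = 1/lambda.
lambda = 10.
I(lambda) = 1/10 = 0.100000

0.100000


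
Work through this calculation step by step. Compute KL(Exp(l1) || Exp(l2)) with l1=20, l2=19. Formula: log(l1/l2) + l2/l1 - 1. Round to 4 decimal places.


KL divergence for exponential family:
KL = log(l1/l2) + l2/l1 - 1.
log(20/19) = 0.051293.
19/20 = 0.95.
KL = 0.051293 + 0.95 - 1 = 0.0013

0.0013


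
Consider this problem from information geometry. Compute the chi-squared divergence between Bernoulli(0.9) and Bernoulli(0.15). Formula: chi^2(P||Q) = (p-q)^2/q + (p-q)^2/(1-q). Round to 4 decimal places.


Chi-squared divergence between Bernoulli distributions:
chi^2 = (p-q)^2/q + (p-q)^2/(1-q).
p = 0.9, q = 0.15, p-q = 0.75.
(p-q)^2 = 0.5625.
term1 = 0.5625/0.15 = 3.75.
term2 = 0.5625/0.85 = 0.661765.
chi^2 = 3.75 + 0.661765 = 4.4118

4.4118


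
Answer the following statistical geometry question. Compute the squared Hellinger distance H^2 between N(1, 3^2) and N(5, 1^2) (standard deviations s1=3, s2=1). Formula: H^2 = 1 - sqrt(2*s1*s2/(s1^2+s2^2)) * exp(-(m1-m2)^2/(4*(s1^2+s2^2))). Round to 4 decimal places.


Squared Hellinger distance for Gaussians:
H^2 = 1 - sqrt(2*s1*s2/(s1^2+s2^2)) * exp(-(m1-m2)^2/(4*(s1^2+s2^2))).
s1^2 = 9, s2^2 = 1, s1^2+s2^2 = 10.
sqrt(2*3*1/(10)) = 0.774597.
(m1-m2)^2 = (-4)^2 = 16.
exp(-16/(4*10)) = exp(-0.4) = 0.67032.
H^2 = 1 - 0.774597*0.67032 = 0.4808

0.4808


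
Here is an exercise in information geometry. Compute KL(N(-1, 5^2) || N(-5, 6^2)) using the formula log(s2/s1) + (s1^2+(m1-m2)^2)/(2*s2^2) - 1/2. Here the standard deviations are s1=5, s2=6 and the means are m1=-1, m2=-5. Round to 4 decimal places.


KL divergence between normal distributions:
KL = log(s2/s1) + (s1^2 + (m1-m2)^2)/(2*s2^2) - 1/2.
log(6/5) = 0.182322.
(5^2 + (-1--5)^2)/(2*6^2) = (25 + 16)/72 = 0.569444.
KL = 0.182322 + 0.569444 - 0.5 = 0.2518

0.2518


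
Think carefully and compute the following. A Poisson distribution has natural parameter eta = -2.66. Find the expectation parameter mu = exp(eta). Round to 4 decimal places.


Expectation parameter for Poisson exponential family:
mu = exp(eta).
eta = -2.66.
mu = exp(-2.66) = 0.0699

0.0699


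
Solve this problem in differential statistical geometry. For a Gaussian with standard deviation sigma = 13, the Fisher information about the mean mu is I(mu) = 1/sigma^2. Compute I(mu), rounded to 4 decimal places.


The Fisher information for the mean of a normal distribution is I(mu) = 1/sigma^2.
sigma = 13, so sigma^2 = 169.
I(mu) = 1/169 = 0.0059

0.0059


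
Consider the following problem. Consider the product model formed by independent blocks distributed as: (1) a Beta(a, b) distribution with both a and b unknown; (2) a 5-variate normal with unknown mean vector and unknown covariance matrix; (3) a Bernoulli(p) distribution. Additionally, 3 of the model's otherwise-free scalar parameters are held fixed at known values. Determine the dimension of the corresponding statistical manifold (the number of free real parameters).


The dimension of a statistical manifold equals the number of free
(independent) real parameters of the model. For a product of independent
blocks the parameter counts add.
- Beta (a, b): 2.
- 5-variate normal: 5 (mean) + 5*6/2 = 15 (symmetric covariance) = 20.
- Bernoulli (p): 1.
Total = 2 + 20 + 1 = 23.
3 parameter(s) fixed at known values: 23 - 3 = 20.
Dimension = 20

20


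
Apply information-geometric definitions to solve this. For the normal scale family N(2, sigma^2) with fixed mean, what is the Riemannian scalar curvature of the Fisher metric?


This family has a single free parameter, so its statistical manifold
is 1-dimensional. The Riemann curvature tensor of any 1-dimensional
Riemannian manifold vanishes identically, so R = 0.

0


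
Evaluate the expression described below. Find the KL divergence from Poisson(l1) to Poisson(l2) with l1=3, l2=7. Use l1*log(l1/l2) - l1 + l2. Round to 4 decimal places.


KL divergence for Poisson:
KL = l1*log(l1/l2) - l1 + l2.
l1 = 3, l2 = 7.
log(3/7) = -0.847298.
l1*log(l1/l2) = 3 * -0.847298 = -2.541894.
KL = -2.541894 - 3 + 7 = 1.4581

1.4581


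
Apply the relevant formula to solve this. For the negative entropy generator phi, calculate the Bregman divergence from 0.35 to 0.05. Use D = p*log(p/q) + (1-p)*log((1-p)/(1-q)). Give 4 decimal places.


Bregman divergence with negative entropy generator:
D = p*log(p/q) + (1-p)*log((1-p)/(1-q)).
p = 0.35, q = 0.05.
p*log(p/q) = 0.35*log(0.35/0.05) = 0.681069.
(1-p)*log((1-p)/(1-q)) = 0.65*log(0.65/0.95) = -0.246668.
D = 0.681069 + -0.246668 = 0.4344

0.4344


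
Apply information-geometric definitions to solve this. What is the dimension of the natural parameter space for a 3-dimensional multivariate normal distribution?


Exponential family dimension calculation:
For 3-dim MVN: mean has 3 params, covariance has 3*4/2 = 6 unique entries.
Total dim = 3 + 6 = 9.

9


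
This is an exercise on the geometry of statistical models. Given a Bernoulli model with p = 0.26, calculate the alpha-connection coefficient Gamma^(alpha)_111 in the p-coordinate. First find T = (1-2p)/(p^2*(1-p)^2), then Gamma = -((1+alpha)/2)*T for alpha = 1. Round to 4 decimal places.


Skewness (Amari-Chentsov) tensor: T = (1-2p)/(p^2*(1-p)^2).
p = 0.26, 1-2p = 0.48, p^2 = 0.0676, (1-p)^2 = 0.5476.
T = 0.48/(0.0676 * 0.5476) = 12.966749.
In the p-coordinate, Gamma^(alpha) = Gamma^(0) - (alpha/2)*T with Gamma^(0) = (1/2)*g'(p) = -T/2,
so Gamma^(alpha) = -((1+alpha)/2)*T.
alpha = 1, -(1+alpha)/2 = -1.0.
Gamma = -1.0 * 12.966749 = -12.9667

-12.9667


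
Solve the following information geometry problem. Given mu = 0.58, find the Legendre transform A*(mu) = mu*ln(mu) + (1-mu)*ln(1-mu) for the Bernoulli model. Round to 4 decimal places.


Legendre transform for Bernoulli:
A*(mu) = mu*log(mu) + (1-mu)*log(1-mu).
mu = 0.58, 1-mu = 0.42.
mu*log(mu) = 0.58*log(0.58) = -0.315942.
(1-mu)*log(1-mu) = 0.42*log(0.42) = -0.36435.
A* = -0.315942 + -0.36435 = -0.6803

-0.6803


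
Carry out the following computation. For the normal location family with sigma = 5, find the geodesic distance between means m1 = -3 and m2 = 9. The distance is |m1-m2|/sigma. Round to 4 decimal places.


On the fixed-variance normal subfamily, geodesic distance = |m1-m2|/sigma.
|-3 - 9| = 12.
sigma = 5.
d = 12/5 = 2.4000

2.4000


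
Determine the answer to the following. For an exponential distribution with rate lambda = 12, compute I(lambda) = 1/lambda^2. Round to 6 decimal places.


Fisher information for exponential: I(lambda) = 1/lambda^2.
lambda = 12, lambda^2 = 144.
I = 1/144 = 0.006944

0.006944


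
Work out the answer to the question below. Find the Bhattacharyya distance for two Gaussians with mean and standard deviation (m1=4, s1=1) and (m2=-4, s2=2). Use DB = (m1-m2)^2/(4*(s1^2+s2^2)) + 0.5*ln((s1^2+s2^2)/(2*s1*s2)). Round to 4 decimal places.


Bhattacharyya distance between two Gaussians:
DB = (m1-m2)^2/(4*(s1^2+s2^2)) + (1/2)*ln((s1^2+s2^2)/(2*s1*s2)).
(m1-m2)^2 = (8)^2 = 64.
s1^2+s2^2 = 1 + 4 = 5.
term1 = 64/20 = 3.2.
term2 = 0.5*ln(5/4.0) = 0.111572.
DB = 3.2 + 0.111572 = 3.3116

3.3116


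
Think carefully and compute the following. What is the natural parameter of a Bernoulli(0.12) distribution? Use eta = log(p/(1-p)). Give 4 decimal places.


Natural parameter for Bernoulli: eta = log(p/(1-p)).
p = 0.12, 1-p = 0.88.
p/(1-p) = 0.136364.
eta = log(0.136364) = -1.9924

-1.9924


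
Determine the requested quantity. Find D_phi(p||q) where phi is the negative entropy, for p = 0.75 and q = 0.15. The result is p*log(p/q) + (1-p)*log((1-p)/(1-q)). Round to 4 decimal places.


Bregman divergence with negative entropy generator:
D = p*log(p/q) + (1-p)*log((1-p)/(1-q)).
p = 0.75, q = 0.15.
p*log(p/q) = 0.75*log(0.75/0.15) = 1.207078.
(1-p)*log((1-p)/(1-q)) = 0.25*log(0.25/0.85) = -0.305944.
D = 1.207078 + -0.305944 = 0.9011

0.9011


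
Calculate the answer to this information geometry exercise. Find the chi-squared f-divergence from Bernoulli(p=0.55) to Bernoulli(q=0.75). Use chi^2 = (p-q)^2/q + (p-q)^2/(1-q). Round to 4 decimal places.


Chi-squared divergence between Bernoulli distributions:
chi^2 = (p-q)^2/q + (p-q)^2/(1-q).
p = 0.55, q = 0.75, p-q = -0.2.
(p-q)^2 = 0.04.
term1 = 0.04/0.75 = 0.053333.
term2 = 0.04/0.25 = 0.16.
chi^2 = 0.053333 + 0.16 = 0.2133

0.2133


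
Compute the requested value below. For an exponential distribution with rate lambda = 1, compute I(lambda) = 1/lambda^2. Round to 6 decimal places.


Fisher information for exponential: I(lambda) = 1/lambda^2.
lambda = 1, lambda^2 = 1.
I = 1/1 = 1.000000

1.000000


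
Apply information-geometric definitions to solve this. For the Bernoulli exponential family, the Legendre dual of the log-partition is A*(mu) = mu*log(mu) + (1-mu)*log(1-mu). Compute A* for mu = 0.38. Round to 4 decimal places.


Legendre transform for Bernoulli:
A*(mu) = mu*log(mu) + (1-mu)*log(1-mu).
mu = 0.38, 1-mu = 0.62.
mu*log(mu) = 0.38*log(0.38) = -0.367682.
(1-mu)*log(1-mu) = 0.62*log(0.62) = -0.296382.
A* = -0.367682 + -0.296382 = -0.6641

-0.6641


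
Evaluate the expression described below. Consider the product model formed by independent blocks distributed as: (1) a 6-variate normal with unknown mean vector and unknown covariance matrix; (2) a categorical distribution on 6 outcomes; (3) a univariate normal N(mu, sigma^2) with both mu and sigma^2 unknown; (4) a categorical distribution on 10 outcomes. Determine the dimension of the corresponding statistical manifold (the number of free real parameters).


The dimension of a statistical manifold equals the number of free
(independent) real parameters of the model. For a product of independent
blocks the parameter counts add.
- 6-variate normal: 6 (mean) + 6*7/2 = 21 (symmetric covariance) = 27.
- categorical on 6 outcomes (probabilities sum to 1): 6-1 = 5.
- normal (mu, sigma^2): 2.
- categorical on 10 outcomes (probabilities sum to 1): 10-1 = 9.
Total = 27 + 5 + 2 + 9 = 43.
Dimension = 43

43


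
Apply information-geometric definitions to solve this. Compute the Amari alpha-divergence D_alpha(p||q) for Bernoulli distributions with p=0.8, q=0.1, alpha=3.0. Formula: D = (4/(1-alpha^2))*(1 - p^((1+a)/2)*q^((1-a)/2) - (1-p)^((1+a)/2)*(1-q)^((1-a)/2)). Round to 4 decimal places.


Amari alpha-divergence:
D = (4/(1-alpha^2))*(1 - p^((1+a)/2)*q^((1-a)/2) - (1-p)^((1+a)/2)*(1-q)^((1-a)/2)).
alpha = 3.0, p = 0.8, q = 0.1.
e1 = (1+alpha)/2 = 2.0, e2 = (1-alpha)/2 = -1.0.
t1 = p^e1 * q^e2 = 0.8^2.0 * 0.1^-1.0 = 6.4.
t2 = (1-p)^e1 * (1-q)^e2 = 0.2^2.0 * 0.9^-1.0 = 0.044444.
4/(1-alpha^2) = -0.5.
D = -0.5*(1 - 6.4 - 0.044444) = 2.7222

2.7222


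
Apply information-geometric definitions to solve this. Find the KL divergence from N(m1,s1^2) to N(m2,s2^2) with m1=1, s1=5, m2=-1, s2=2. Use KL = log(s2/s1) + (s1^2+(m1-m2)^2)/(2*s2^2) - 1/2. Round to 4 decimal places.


KL divergence between normal distributions:
KL = log(s2/s1) + (s1^2 + (m1-m2)^2)/(2*s2^2) - 1/2.
log(2/5) = -0.916291.
(5^2 + (1--1)^2)/(2*2^2) = (25 + 4)/8 = 3.625.
KL = -0.916291 + 3.625 - 0.5 = 2.2087

2.2087


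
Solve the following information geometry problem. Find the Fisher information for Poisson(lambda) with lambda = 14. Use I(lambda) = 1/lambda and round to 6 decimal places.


Fisher information for Poisson: I(lambda) = 1/lambda.
lambda = 14.
I(lambda) = 1/14 = 0.071429

0.071429


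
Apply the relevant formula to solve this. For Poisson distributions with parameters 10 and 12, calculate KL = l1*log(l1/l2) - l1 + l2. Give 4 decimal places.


KL divergence for Poisson:
KL = l1*log(l1/l2) - l1 + l2.
l1 = 10, l2 = 12.
log(10/12) = -0.182322.
l1*log(l1/l2) = 10 * -0.182322 = -1.823216.
KL = -1.823216 - 10 + 12 = 0.1768

0.1768


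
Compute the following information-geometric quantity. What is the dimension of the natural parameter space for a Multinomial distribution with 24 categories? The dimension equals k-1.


Exponential family dimension calculation:
For Multinomial with k=24 categories, dim = k-1 = 23.

23


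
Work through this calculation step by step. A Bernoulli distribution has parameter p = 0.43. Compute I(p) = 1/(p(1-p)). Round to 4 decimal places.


For Bernoulli(p), Fisher information is I(p) = 1/(p*(1-p)).
p = 0.43, 1-p = 0.57.
p*(1-p) = 0.2451.
I(p) = 1/0.2451 = 4.0800

4.0800


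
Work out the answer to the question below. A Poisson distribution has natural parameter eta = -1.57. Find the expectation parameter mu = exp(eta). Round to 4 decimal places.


Expectation parameter for Poisson exponential family:
mu = exp(eta).
eta = -1.57.
mu = exp(-1.57) = 0.2080

0.2080


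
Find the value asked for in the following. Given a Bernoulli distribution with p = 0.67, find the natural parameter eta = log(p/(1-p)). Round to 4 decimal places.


Natural parameter for Bernoulli: eta = log(p/(1-p)).
p = 0.67, 1-p = 0.33.
p/(1-p) = 2.030303.
eta = log(2.030303) = 0.7082

0.7082


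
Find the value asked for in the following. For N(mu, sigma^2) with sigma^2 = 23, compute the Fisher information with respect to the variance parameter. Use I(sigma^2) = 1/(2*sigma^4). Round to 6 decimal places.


Fisher information for variance: I(sigma^2) = 1/(2*sigma^4).
sigma^2 = 23, so sigma^4 = 529.
I = 1/(2*529) = 1/1058 = 0.000945

0.000945


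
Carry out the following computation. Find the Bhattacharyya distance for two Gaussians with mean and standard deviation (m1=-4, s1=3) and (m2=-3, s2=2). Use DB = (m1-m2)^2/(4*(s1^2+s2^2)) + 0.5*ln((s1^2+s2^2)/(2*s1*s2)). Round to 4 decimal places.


Bhattacharyya distance between two Gaussians:
DB = (m1-m2)^2/(4*(s1^2+s2^2)) + (1/2)*ln((s1^2+s2^2)/(2*s1*s2)).
(m1-m2)^2 = (-1)^2 = 1.
s1^2+s2^2 = 9 + 4 = 13.
term1 = 1/52 = 0.019231.
term2 = 0.5*ln(13/12.0) = 0.040021.
DB = 0.019231 + 0.040021 = 0.0593

0.0593


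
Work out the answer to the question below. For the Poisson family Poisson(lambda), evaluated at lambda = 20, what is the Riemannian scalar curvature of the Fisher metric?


This family has a single free parameter, so its statistical manifold
is 1-dimensional. The Riemann curvature tensor of any 1-dimensional
Riemannian manifold vanishes identically, so R = 0.

0


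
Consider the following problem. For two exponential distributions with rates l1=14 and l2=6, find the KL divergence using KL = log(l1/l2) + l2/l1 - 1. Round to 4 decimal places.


KL divergence for exponential family:
KL = log(l1/l2) + l2/l1 - 1.
log(14/6) = 0.847298.
6/14 = 0.428571.
KL = 0.847298 + 0.428571 - 1 = 0.2759

0.2759


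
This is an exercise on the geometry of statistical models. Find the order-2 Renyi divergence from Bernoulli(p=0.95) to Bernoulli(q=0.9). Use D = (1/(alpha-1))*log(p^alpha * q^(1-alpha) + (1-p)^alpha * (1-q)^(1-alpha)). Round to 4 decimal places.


Renyi divergence of order alpha between Bernoulli distributions:
D = (1/(alpha-1))*log(p^alpha * q^(1-alpha) + (1-p)^alpha * (1-q)^(1-alpha)).
alpha = 2, p = 0.95, q = 0.9.
p^alpha * q^(1-alpha) = 0.95^2 * 0.9^-1 = 1.002778.
(1-p)^alpha * (1-q)^(1-alpha) = 0.05^2 * 0.1^-1 = 0.025.
sum = 1.002778 + 0.025 = 1.027778.
D = (1/1)*log(1.027778) = 0.0274

0.0274


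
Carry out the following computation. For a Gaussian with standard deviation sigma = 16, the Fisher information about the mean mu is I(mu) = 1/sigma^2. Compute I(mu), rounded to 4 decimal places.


The Fisher information for the mean of a normal distribution is I(mu) = 1/sigma^2.
sigma = 16, so sigma^2 = 256.
I(mu) = 1/256 = 0.0039

0.0039


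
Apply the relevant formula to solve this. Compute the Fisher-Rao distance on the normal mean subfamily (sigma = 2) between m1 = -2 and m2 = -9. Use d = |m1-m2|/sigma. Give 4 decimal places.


On the fixed-variance normal subfamily, geodesic distance = |m1-m2|/sigma.
|-2 - -9| = 7.
sigma = 2.
d = 7/2 = 3.5000

3.5000


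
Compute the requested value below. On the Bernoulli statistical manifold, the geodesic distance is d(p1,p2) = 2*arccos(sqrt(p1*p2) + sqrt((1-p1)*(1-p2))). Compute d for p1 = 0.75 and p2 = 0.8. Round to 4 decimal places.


Geodesic distance on Bernoulli manifold:
d(p1,p2) = 2*arccos(sqrt(p1*p2) + sqrt((1-p1)*(1-p2))).
sqrt(p1*p2) = sqrt(0.75*0.8) = 0.774597.
sqrt((1-p1)*(1-p2)) = sqrt(0.25*0.2) = 0.223607.
arg = 0.774597 + 0.223607 = 0.998203.
d = 2*arccos(0.998203) = 0.1199

0.1199


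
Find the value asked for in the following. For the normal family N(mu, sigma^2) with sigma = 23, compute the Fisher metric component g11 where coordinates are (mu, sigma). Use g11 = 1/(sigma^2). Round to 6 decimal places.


For the 2-parameter normal family, the Fisher metric has:
  g11 = 1/sigma^2, g22 = 2/sigma^2.
sigma = 23, sigma^2 = 529.
g11 = 0.001890

0.001890


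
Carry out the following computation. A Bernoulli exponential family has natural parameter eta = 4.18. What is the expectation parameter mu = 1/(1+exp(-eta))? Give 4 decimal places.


Dual coordinate (expectation parameter) for Bernoulli:
mu = 1/(1+exp(-eta)).
eta = 4.18.
exp(-eta) = exp(-4.18) = 0.015299.
mu = 1/(1+0.015299) = 0.9849

0.9849


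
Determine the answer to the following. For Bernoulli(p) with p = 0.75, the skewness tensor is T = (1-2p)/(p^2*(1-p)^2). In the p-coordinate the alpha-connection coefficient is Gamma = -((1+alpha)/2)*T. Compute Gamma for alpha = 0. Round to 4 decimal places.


Skewness (Amari-Chentsov) tensor: T = (1-2p)/(p^2*(1-p)^2).
p = 0.75, 1-2p = -0.5, p^2 = 0.5625, (1-p)^2 = 0.0625.
T = -0.5/(0.5625 * 0.0625) = -14.222222.
In the p-coordinate, Gamma^(alpha) = Gamma^(0) - (alpha/2)*T with Gamma^(0) = (1/2)*g'(p) = -T/2,
so Gamma^(alpha) = -((1+alpha)/2)*T.
alpha = 0, -(1+alpha)/2 = -0.5.
Gamma = -0.5 * -14.222222 = 7.1111

7.1111


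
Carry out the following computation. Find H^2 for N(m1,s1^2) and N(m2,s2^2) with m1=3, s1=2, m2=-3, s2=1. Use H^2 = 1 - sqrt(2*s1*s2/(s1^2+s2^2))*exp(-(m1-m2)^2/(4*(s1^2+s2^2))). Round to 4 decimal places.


Squared Hellinger distance for Gaussians:
H^2 = 1 - sqrt(2*s1*s2/(s1^2+s2^2)) * exp(-(m1-m2)^2/(4*(s1^2+s2^2))).
s1^2 = 4, s2^2 = 1, s1^2+s2^2 = 5.
sqrt(2*2*1/(5)) = 0.894427.
(m1-m2)^2 = (6)^2 = 36.
exp(-36/(4*5)) = exp(-1.8) = 0.165299.
H^2 = 1 - 0.894427*0.165299 = 0.8522

0.8522


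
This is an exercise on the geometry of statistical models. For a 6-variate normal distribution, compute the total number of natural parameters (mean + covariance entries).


Exponential family dimension calculation:
For 6-dim MVN: mean has 6 params, covariance has 6*7/2 = 21 unique entries.
Total dim = 6 + 21 = 27.

27


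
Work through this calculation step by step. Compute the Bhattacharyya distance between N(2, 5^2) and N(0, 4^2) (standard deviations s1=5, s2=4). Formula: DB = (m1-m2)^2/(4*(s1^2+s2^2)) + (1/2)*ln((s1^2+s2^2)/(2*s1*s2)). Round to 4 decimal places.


Bhattacharyya distance between two Gaussians:
DB = (m1-m2)^2/(4*(s1^2+s2^2)) + (1/2)*ln((s1^2+s2^2)/(2*s1*s2)).
(m1-m2)^2 = (2)^2 = 4.
s1^2+s2^2 = 25 + 16 = 41.
term1 = 4/164 = 0.02439.
term2 = 0.5*ln(41/40.0) = 0.012346.
DB = 0.02439 + 0.012346 = 0.0367

0.0367


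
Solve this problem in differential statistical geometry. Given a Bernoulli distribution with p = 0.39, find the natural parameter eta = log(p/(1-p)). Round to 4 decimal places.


Natural parameter for Bernoulli: eta = log(p/(1-p)).
p = 0.39, 1-p = 0.61.
p/(1-p) = 0.639344.
eta = log(0.639344) = -0.4473

-0.4473


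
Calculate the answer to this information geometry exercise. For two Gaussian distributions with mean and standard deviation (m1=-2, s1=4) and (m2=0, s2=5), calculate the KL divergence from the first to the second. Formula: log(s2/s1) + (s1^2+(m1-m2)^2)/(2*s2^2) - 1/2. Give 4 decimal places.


KL divergence between normal distributions:
KL = log(s2/s1) + (s1^2 + (m1-m2)^2)/(2*s2^2) - 1/2.
log(5/4) = 0.223144.
(4^2 + (-2-0)^2)/(2*5^2) = (16 + 4)/50 = 0.4.
KL = 0.223144 + 0.4 - 0.5 = 0.1231

0.1231


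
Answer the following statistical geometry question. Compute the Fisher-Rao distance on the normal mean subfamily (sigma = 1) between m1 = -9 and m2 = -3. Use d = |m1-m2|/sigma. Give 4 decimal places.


On the fixed-variance normal subfamily, geodesic distance = |m1-m2|/sigma.
|-9 - -3| = 6.
sigma = 1.
d = 6/1 = 6.0000

6.0000


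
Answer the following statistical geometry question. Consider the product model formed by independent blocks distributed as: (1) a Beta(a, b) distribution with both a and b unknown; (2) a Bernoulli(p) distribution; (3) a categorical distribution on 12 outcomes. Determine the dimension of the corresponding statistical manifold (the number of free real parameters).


The dimension of a statistical manifold equals the number of free
(independent) real parameters of the model. For a product of independent
blocks the parameter counts add.
- Beta (a, b): 2.
- Bernoulli (p): 1.
- categorical on 12 outcomes (probabilities sum to 1): 12-1 = 11.
Total = 2 + 1 + 11 = 14.
Dimension = 14

14


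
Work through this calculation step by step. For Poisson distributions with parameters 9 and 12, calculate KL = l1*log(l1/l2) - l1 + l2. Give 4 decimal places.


KL divergence for Poisson:
KL = l1*log(l1/l2) - l1 + l2.
l1 = 9, l2 = 12.
log(9/12) = -0.287682.
l1*log(l1/l2) = 9 * -0.287682 = -2.589139.
KL = -2.589139 - 9 + 12 = 0.4109

0.4109


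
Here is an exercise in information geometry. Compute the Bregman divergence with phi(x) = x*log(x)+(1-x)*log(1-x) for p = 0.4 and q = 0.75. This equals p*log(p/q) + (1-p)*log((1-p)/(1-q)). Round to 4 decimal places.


Bregman divergence with negative entropy generator:
D = p*log(p/q) + (1-p)*log((1-p)/(1-q)).
p = 0.4, q = 0.75.
p*log(p/q) = 0.4*log(0.4/0.75) = -0.251443.
(1-p)*log((1-p)/(1-q)) = 0.6*log(0.6/0.25) = 0.525281.
D = -0.251443 + 0.525281 = 0.2738

0.2738


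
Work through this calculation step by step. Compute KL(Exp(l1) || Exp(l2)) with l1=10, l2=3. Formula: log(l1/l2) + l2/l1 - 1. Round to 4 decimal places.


KL divergence for exponential family:
KL = log(l1/l2) + l2/l1 - 1.
log(10/3) = 1.203973.
3/10 = 0.3.
KL = 1.203973 + 0.3 - 1 = 0.5040

0.5040


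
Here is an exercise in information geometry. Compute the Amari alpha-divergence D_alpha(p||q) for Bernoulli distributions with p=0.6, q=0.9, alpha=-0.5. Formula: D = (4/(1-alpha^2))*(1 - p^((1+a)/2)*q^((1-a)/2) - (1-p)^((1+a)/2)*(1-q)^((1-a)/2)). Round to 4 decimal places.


Amari alpha-divergence:
D = (4/(1-alpha^2))*(1 - p^((1+a)/2)*q^((1-a)/2) - (1-p)^((1+a)/2)*(1-q)^((1-a)/2)).
alpha = -0.5, p = 0.6, q = 0.9.
e1 = (1+alpha)/2 = 0.25, e2 = (1-alpha)/2 = 0.75.
t1 = p^e1 * q^e2 = 0.6^0.25 * 0.9^0.75 = 0.813242.
t2 = (1-p)^e1 * (1-q)^e2 = 0.4^0.25 * 0.1^0.75 = 0.141421.
4/(1-alpha^2) = 5.333333.
D = 5.333333*(1 - 0.813242 - 0.141421) = 0.2418

0.2418


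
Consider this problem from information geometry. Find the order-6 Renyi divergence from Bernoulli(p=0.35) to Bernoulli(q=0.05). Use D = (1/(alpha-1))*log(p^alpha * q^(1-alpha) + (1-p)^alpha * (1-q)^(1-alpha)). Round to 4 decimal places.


Renyi divergence of order alpha between Bernoulli distributions:
D = (1/(alpha-1))*log(p^alpha * q^(1-alpha) + (1-p)^alpha * (1-q)^(1-alpha)).
alpha = 6, p = 0.35, q = 0.05.
p^alpha * q^(1-alpha) = 0.35^6 * 0.05^-5 = 5882.45.
(1-p)^alpha * (1-q)^(1-alpha) = 0.65^6 * 0.95^-5 = 0.097468.
sum = 5882.45 + 0.097468 = 5882.547468.
D = (1/5)*log(5882.547468) = 1.7359

1.7359


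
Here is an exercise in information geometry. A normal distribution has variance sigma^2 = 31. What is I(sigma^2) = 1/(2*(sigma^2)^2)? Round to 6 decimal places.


Fisher information for variance: I(sigma^2) = 1/(2*sigma^4).
sigma^2 = 31, so sigma^4 = 961.
I = 1/(2*961) = 1/1922 = 0.000520

0.000520


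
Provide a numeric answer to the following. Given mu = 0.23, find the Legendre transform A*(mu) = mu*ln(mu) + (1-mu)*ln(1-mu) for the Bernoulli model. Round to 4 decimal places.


Legendre transform for Bernoulli:
A*(mu) = mu*log(mu) + (1-mu)*log(1-mu).
mu = 0.23, 1-mu = 0.77.
mu*log(mu) = 0.23*log(0.23) = -0.338025.
(1-mu)*log(1-mu) = 0.77*log(0.77) = -0.201251.
A* = -0.338025 + -0.201251 = -0.5393

-0.5393


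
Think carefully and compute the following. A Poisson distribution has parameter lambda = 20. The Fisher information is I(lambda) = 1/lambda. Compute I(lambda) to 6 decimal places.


Fisher information for Poisson: I(lambda) = 1/lambda.
lambda = 20.
I(lambda) = 1/20 = 0.050000

0.050000


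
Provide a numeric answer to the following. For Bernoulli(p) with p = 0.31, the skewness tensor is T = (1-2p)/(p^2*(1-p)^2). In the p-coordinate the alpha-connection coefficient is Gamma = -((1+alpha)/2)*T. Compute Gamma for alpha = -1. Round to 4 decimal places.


Skewness (Amari-Chentsov) tensor: T = (1-2p)/(p^2*(1-p)^2).
p = 0.31, 1-2p = 0.38, p^2 = 0.0961, (1-p)^2 = 0.4761.
T = 0.38/(0.0961 * 0.4761) = 8.305428.
In the p-coordinate, Gamma^(alpha) = Gamma^(0) - (alpha/2)*T with Gamma^(0) = (1/2)*g'(p) = -T/2,
so Gamma^(alpha) = -((1+alpha)/2)*T.
alpha = -1, -(1+alpha)/2 = 0.0.
Gamma = 0.0 * 8.305428 = 0.0000

0.0000


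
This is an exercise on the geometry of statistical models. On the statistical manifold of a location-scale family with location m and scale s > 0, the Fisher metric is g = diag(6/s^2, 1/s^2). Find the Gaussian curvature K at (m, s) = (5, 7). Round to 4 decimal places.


The metric has the form g = (A dm^2 + B ds^2)/s^2 with A = 6, B = 1.
Substitute u = sqrt(A/B)*m: g = B*(du^2 + ds^2)/s^2, i.e. B times the
Poincare upper half-plane metric, which has constant Gaussian curvature -1.
Scaling a 2D metric by a constant c divides the Gaussian curvature by c,
so K = -1/B = -1/(1) = -1.0000 everywhere (the point (m, s) = (5, 7) is irrelevant:
the curvature is constant).
The requested Gaussian curvature is K = -1.0000.

-1.0000


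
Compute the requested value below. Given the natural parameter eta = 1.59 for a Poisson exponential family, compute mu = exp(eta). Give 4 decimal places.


Expectation parameter for Poisson exponential family:
mu = exp(eta).
eta = 1.59.
mu = exp(1.59) = 4.9037

4.9037


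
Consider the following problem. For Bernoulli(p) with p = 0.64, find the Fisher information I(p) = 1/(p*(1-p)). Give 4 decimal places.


For Bernoulli(p), Fisher information is I(p) = 1/(p*(1-p)).
p = 0.64, 1-p = 0.36.
p*(1-p) = 0.2304.
I(p) = 1/0.2304 = 4.3403

4.3403


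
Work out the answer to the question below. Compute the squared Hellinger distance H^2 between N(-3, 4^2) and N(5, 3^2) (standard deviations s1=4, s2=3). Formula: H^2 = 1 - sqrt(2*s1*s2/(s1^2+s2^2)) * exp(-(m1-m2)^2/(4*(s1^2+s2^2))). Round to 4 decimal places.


Squared Hellinger distance for Gaussians:
H^2 = 1 - sqrt(2*s1*s2/(s1^2+s2^2)) * exp(-(m1-m2)^2/(4*(s1^2+s2^2))).
s1^2 = 16, s2^2 = 9, s1^2+s2^2 = 25.
sqrt(2*4*3/(25)) = 0.979796.
(m1-m2)^2 = (-8)^2 = 64.
exp(-64/(4*25)) = exp(-0.64) = 0.527292.
H^2 = 1 - 0.979796*0.527292 = 0.4834

0.4834


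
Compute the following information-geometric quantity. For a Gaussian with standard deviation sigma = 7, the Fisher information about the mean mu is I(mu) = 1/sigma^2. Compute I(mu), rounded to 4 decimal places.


The Fisher information for the mean of a normal distribution is I(mu) = 1/sigma^2.
sigma = 7, so sigma^2 = 49.
I(mu) = 1/49 = 0.0204

0.0204
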